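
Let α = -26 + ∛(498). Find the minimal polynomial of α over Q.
m_α(x) = x^3 + 78x^2 + 2028x + 17078

Set β = α + 26 = ∛(498), so β^3 = 498. Then (α + 26)^3 - 498 = 0, i.e. α is a root of g(x) = (x + 26)^3 - 498 = x^3 + 78x^2 + 2028x + 17078. Since g(x) = h(x + 26) where h(x) = x^3 - 498, and h is irreducible over Q (because 498 is not a perfect cube, so h has no rational root, and a monic cubic with no rational root is irreducible), g is also irreducible (irreducibility is preserved under the substitution x → x + 26). Hence m_α(x) = x^3 + 78x^2 + 2028x + 17078.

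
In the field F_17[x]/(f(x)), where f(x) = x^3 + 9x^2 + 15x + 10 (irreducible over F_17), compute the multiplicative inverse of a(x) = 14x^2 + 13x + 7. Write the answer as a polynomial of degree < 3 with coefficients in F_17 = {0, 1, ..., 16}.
a(x)^(-1) ≡ 13x^2 + 2x + 1 (mod f(x))

Since f is irreducible over F_17, F_17[x]/(f) is a field and a(x) ≠ 0 has an inverse. Apply the extended Euclidean algorithm to f(x) and a(x) in F_17[x]: f(x) = (11x + 5)·a(x) + (9x + 9);  a(x) = (11x + 15)·(9x + 9) + (8). The last nonzero remainder is the constant 8 = gcd(f, a) in F_17. Back-substituting through the division chain expresses 8 = s(x)·a(x) + t(x)·f(x) with s(x) ≡ 2x^2 + 16x + 8 (mod f), so (2x^2 + 16x + 8)·a(x) ≡ 8 (mod f). Multiplying by 8^(-1) ≡ 15 in F_17 gives a(x)^(-1) ≡ 15·(2x^2 + 16x + 8) ≡ 13x^2 + 2x + 1 (mod f). Check: (14x^2 + 13x + 7)·(13x^2 + 2x + 1) = 12x^4 + 10x^3 + 12x^2 + 10x + 7 ≡ 1 (mod x^3 + 9x^2 + 15x + 10).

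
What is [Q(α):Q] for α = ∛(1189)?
[Q(α):Q] = 3

The minimal polynomial of α is x^3 - 1189, irreducible over Q since 1189 is not a perfect cube (so x^3 - 1189 has no rational root). Hence [Q(α):Q] = deg(m_α) = 3.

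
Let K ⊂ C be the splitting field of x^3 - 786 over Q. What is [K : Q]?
[K : Q] = 6

The roots of x^3 - 786 are ∛786, ω∛786, ω^2∛786 where ω = e^(2πi/3) is a primitive cube root of unity, so K = Q(∛786, ω). Now [Q(∛786):Q] = 3 (since 786 is not a perfect cube, x^3 - 786 is irreducible) and [Q(ω):Q] = 2. Both 2 and 3 divide [K:Q], and [K:Q] ≤ 3·2 = 6, so [K:Q] = 6. (Equivalently: Q(∛786) ⊂ R but ω ∉ R, so [K : Q(∛786)] = 2.)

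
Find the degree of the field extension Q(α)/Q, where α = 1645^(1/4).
[Q(α):Q] = 4

α is a root of x^4 - 1645. By Eisenstein's criterion at the prime p = 5 (which divides the constant term 1645 but p^2 = 25 does not, since 1645 is squarefree), x^4 - 1645 is irreducible over Q. Hence [Q(α):Q] = 4.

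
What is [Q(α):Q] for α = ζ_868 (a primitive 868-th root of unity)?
[Q(α):Q] = 360

The minimal polynomial of ζ_868 over Q is the 868-th cyclotomic polynomial Φ_868(x), which is irreducible over Q and has degree φ(868) = 360. Hence [Q(α):Q] = φ(868) = 360.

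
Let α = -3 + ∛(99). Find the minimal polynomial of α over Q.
m_α(x) = x^3 + 9x^2 + 27x - 72

Set β = α + 3 = ∛(99), so β^3 = 99. Then (α + 3)^3 - 99 = 0, i.e. α is a root of g(x) = (x + 3)^3 - 99 = x^3 + 9x^2 + 27x - 72. Since g(x) = h(x + 3) where h(x) = x^3 - 99, and h is irreducible over Q (because 99 is not a perfect cube, so h has no rational root, and a monic cubic with no rational root is irreducible), g is also irreducible (irreducibility is preserved under the substitution x → x + 3). Hence m_α(x) = x^3 + 9x^2 + 27x - 72.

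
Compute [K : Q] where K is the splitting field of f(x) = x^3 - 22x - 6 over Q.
[K : Q] = 6

By the rational root test, any rational root of the monic integer polynomial f(x) = x^3 - 22x - 6 must be an integer dividing the constant term -6, i.e. one of ±{1, 2, 3, 6}. Evaluating: f(1) = -27, f(-1) = 15, f(2) = -42, f(-2) = 30, f(3) = -45, f(-3) = 33, f(6) = 78, f(-6) = -90; none is 0, so f has no rational root and is therefore irreducible over Q (a cubic with no linear factor over a field is irreducible). For an irreducible cubic, the Galois group is A_3 or S_3 according as the discriminant disc(f) = -4a^3 - 27b^2 = -4·(-22)^3 - 27·(-6)^2 = 41620 is or is not a square in Q. Here disc(f) = 41620 is not a perfect square in Q, so the Galois group of f over Q is not contained in A_3 and must be all of S_3. The splitting field has degree |S_3| = 6 over Q, so [K : Q] = 6.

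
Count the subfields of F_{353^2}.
F_{353^2} has 2 subfields

The subfields of F_{p^n} are exactly the fields F_{p^d} for d | n (each is the fixed field of the unique index-d subgroup of Gal(F_{p^n}/F_p) ≅ Z/nZ). The divisors of n = 2 are {1, 2}, giving 2 subfields: F_{353^1}, F_{353^2}.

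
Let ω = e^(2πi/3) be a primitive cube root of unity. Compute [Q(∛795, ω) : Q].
[Q(∛795, ω) : Q] = 6

[Q(∛795):Q] = 3 (min poly x^3 - 795, irreducible since 795 is not a perfect cube). [Q(ω):Q] = 2 (min poly x^2 + x + 1). Since Q(∛795) ⊂ R and ω ∉ R, we have ω ∉ Q(∛795), so x^2 + x + 1 remains irreducible over Q(∛795) and [Q(∛795, ω) : Q(∛795)] = 2. By the tower law, [Q(∛795, ω) : Q] = 3 · 2 = 6. (In fact Q(∛795, ω) is the splitting field of x^3 - 795 over Q.)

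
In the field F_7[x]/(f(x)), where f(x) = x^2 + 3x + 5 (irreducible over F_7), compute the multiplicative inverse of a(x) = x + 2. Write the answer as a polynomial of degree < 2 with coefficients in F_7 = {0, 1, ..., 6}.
a(x)^(-1) ≡ 2x + 2 (mod f(x))

Since f is irreducible over F_7, F_7[x]/(f) is a field and a(x) ≠ 0 has an inverse. Apply the extended Euclidean algorithm to f(x) and a(x) in F_7[x]: f(x) = (x + 1)·a(x) + (3). The last nonzero remainder is the constant 3 = gcd(f, a) in F_7. Back-substituting through the division chain expresses 3 = s(x)·a(x) + t(x)·f(x) with s(x) ≡ 6x + 6 (mod f), so (6x + 6)·a(x) ≡ 3 (mod f). Multiplying by 3^(-1) ≡ 5 in F_7 gives a(x)^(-1) ≡ 5·(6x + 6) ≡ 2x + 2 (mod f). Check: (x + 2)·(2x + 2) = 2x^2 + 6x + 4 ≡ 1 (mod x^2 + 3x + 5).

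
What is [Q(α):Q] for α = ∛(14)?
[Q(α):Q] = 3

The minimal polynomial of α is x^3 - 14, irreducible over Q since 14 is not a perfect cube (so x^3 - 14 has no rational root). Hence [Q(α):Q] = deg(m_α) = 3.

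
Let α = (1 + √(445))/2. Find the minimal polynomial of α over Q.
m_α(x) = x^2 - x - 111

From 2α - 1 = √(445), squaring gives (2α - 1)^2 = 445, i.e. 4α^2 - 4α + 1 = 445, so α^2 - α + (1 - 445)/4 = 0. Since 445 ≡ 1 (mod 4), (1 - 445)/4 = -111 ∈ Z. The polynomial x^2 - x - 111 has discriminant 1 - 4·(-111) = 445, which is not a perfect square in Q (d = 445 is squarefree and ≠ 1), so x^2 - x - 111 is irreducible over Q. It is the minimal polynomial of α.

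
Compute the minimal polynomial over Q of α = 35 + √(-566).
m_α(x) = x^2 - 70x + 1791

From α - 35 = √(-566), squaring gives (α - 35)^2 = -566, i.e. α^2 - 70α + 1225 = -566, so α^2 - 70α + 1791 = 0. The discriminant of x^2 - 70x + 1791 is (-70)^2 - 4·(1791) = 4900 - 7164 = -2264, and 4·(-566) is not a perfect square in Q since -566 is squarefree and ≠ 1. Hence x^2 - 70x + 1791 is irreducible over Q and is the minimal polynomial of α.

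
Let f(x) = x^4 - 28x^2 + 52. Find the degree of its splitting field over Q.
[K : Q] = 4

Solving the quadratic in x^2: x^2 = (28 ± √(28^2 - 4·52))/2 = (28 ± √576)/2 = (28 ± 24)/2, giving x^2 = 2 or x^2 = 26. So f(x) = (x^2 - 2)(x^2 - 26) and the roots of f are ±√2, ±√26. Hence the splitting field is K = Q(√2, √26). Since 2 and 26 are distinct squarefree integers > 1, their product 52 is not a perfect square, so √26 ∉ Q(√2). By the tower law [K:Q] = [Q(√2,√26):Q(√2)] · [Q(√2):Q] = 2 · 2 = 4.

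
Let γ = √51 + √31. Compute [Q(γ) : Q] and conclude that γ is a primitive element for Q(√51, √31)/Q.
[Q(γ) : Q] = 4 (equivalently, Q(γ) = Q(√51, √31))

Obviously Q(γ) ⊆ Q(√51, √31), and [Q(√51, √31):Q] = 4 (since 51, 31 are distinct squarefree integers > 1 with 1581 not a perfect square). To show equality we compute the minimal polynomial of γ. From γ = √51 + √31: γ^2 = 51 + 2√(1581) + 31 = 82 + 2√(1581), so γ^2 - 82 = 2√(1581); squaring, (γ^2 - 82)^2 = 4·1581, i.e. γ^4 - 164γ^2 + 6724 - 6324 = 0, i.e. γ^4 - 164γ^2 + 400 = 0. So γ is a root of x^4 - 164x^2 + 400. This polynomial is irreducible over Q: it has no rational root (each ±√51 ± √31 is irrational), and any factorization into two quadratics over Q would force √(1581) ∈ Q (pairing opposite roots) or √51, √31 ∈ Q (other pairings), all impossible. Hence [Q(γ):Q] = 4 = [Q(√51, √31):Q], so Q(γ) = Q(√51, √31).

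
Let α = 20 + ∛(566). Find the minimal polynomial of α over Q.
m_α(x) = x^3 - 60x^2 + 1200x - 8566

Set β = α - 20 = ∛(566), so β^3 = 566. Then (α - 20)^3 - 566 = 0, i.e. α is a root of g(x) = (x - 20)^3 - 566 = x^3 - 60x^2 + 1200x - 8566. Since g(x) = h(x - 20) where h(x) = x^3 - 566, and h is irreducible over Q (because 566 is not a perfect cube, so h has no rational root, and a monic cubic with no rational root is irreducible), g is also irreducible (irreducibility is preserved under the substitution x → x - 20). Hence m_α(x) = x^3 - 60x^2 + 1200x - 8566.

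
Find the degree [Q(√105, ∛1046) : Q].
[Q(√105, ∛1046) : Q] = 6

Let L = Q(√105, ∛1046). Since Q(√105) ⊂ L and [Q(√105):Q] = 2, the tower law gives 2 | [L:Q]. Likewise Q(∛1046) ⊂ L with [Q(∛1046):Q] = 3 (because 1046 is not a perfect cube), so 3 | [L:Q]. As gcd(2,3) = 1, [L:Q] is divisible by 6. Conversely L is generated over Q by √105 and ∛1046, so [L:Q] ≤ 2·3 = 6. Therefore [Q(√105, ∛1046) : Q] = 6.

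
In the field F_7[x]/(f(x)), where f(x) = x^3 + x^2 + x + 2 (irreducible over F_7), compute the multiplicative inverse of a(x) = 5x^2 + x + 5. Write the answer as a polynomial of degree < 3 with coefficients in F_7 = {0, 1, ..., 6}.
a(x)^(-1) ≡ 4x^2 + 6x + 3 (mod f(x))

Since f is irreducible over F_7, F_7[x]/(f) is a field and a(x) ≠ 0 has an inverse. Apply the extended Euclidean algorithm to f(x) and a(x) in F_7[x]: f(x) = (3x + 1)·a(x) + (6x + 4);  a(x) = (2x)·(6x + 4) + (5). The last nonzero remainder is the constant 5 = gcd(f, a) in F_7. Back-substituting through the division chain expresses 5 = s(x)·a(x) + t(x)·f(x) with s(x) ≡ 6x^2 + 2x + 1 (mod f), so (6x^2 + 2x + 1)·a(x) ≡ 5 (mod f). Multiplying by 5^(-1) ≡ 3 in F_7 gives a(x)^(-1) ≡ 3·(6x^2 + 2x + 1) ≡ 4x^2 + 6x + 3 (mod f). Check: (5x^2 + x + 5)·(4x^2 + 6x + 3) = 6x^4 + 6x^3 + 6x^2 + 5x + 1 ≡ 1 (mod x^3 + x^2 + x + 2).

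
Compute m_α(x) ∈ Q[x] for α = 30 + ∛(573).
m_α(x) = x^3 - 90x^2 + 2700x - 27573

Set β = α - 30 = ∛(573), so β^3 = 573. Then (α - 30)^3 - 573 = 0, i.e. α is a root of g(x) = (x - 30)^3 - 573 = x^3 - 90x^2 + 2700x - 27573. Since g(x) = h(x - 30) where h(x) = x^3 - 573, and h is irreducible over Q (because 573 is not a perfect cube, so h has no rational root, and a monic cubic with no rational root is irreducible), g is also irreducible (irreducibility is preserved under the substitution x → x - 30). Hence m_α(x) = x^3 - 90x^2 + 2700x - 27573.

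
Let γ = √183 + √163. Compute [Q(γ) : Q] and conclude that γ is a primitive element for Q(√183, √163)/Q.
[Q(γ) : Q] = 4 (equivalently, Q(γ) = Q(√183, √163))

Obviously Q(γ) ⊆ Q(√183, √163), and [Q(√183, √163):Q] = 4 (since 183, 163 are distinct squarefree integers > 1 with 29829 not a perfect square). To show equality we compute the minimal polynomial of γ. From γ = √183 + √163: γ^2 = 183 + 2√(29829) + 163 = 346 + 2√(29829), so γ^2 - 346 = 2√(29829); squaring, (γ^2 - 346)^2 = 4·29829, i.e. γ^4 - 692γ^2 + 119716 - 119316 = 0, i.e. γ^4 - 692γ^2 + 400 = 0. So γ is a root of x^4 - 692x^2 + 400. This polynomial is irreducible over Q: it has no rational root (each ±√183 ± √163 is irrational), and any factorization into two quadratics over Q would force √(29829) ∈ Q (pairing opposite roots) or √183, √163 ∈ Q (other pairings), all impossible. Hence [Q(γ):Q] = 4 = [Q(√183, √163):Q], so Q(γ) = Q(√183, √163).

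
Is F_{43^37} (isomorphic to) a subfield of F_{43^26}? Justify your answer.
No: F_{43^37} is not a subfield of F_{43^26}

F_{p^m} embeds in F_{p^n} iff m | n. Here 37 ∤ 26 (since 26 = 0·37 + 26 with remainder 26 ≠ 0), so F_{43^37} is not a subfield of F_{43^26}. Equivalently: if it were, the tower law would give 37 = [F_{43^37}:F_43] dividing [F_{43^26}:F_43] = 26, contradiction.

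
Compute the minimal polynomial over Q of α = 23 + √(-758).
m_α(x) = x^2 - 46x + 1287

From α - 23 = √(-758), squaring gives (α - 23)^2 = -758, i.e. α^2 - 46α + 529 = -758, so α^2 - 46α + 1287 = 0. The discriminant of x^2 - 46x + 1287 is (-46)^2 - 4·(1287) = 2116 - 5148 = -3032, and 4·(-758) is not a perfect square in Q since -758 is squarefree and ≠ 1. Hence x^2 - 46x + 1287 is irreducible over Q and is the minimal polynomial of α.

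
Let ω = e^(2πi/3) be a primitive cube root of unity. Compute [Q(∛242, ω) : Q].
[Q(∛242, ω) : Q] = 6

[Q(∛242):Q] = 3 (min poly x^3 - 242, irreducible since 242 is not a perfect cube). [Q(ω):Q] = 2 (min poly x^2 + x + 1). Since Q(∛242) ⊂ R and ω ∉ R, we have ω ∉ Q(∛242), so x^2 + x + 1 remains irreducible over Q(∛242) and [Q(∛242, ω) : Q(∛242)] = 2. By the tower law, [Q(∛242, ω) : Q] = 3 · 2 = 6. (In fact Q(∛242, ω) is the splitting field of x^3 - 242 over Q.)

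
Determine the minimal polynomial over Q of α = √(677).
m_α(x) = x^2 - 677

α satisfies α^2 - 677 = 0, so x^2 - 677 annihilates α. Since d = 677 is squarefree and ≠ 1, it is not a perfect square in Q, so x^2 - 677 has no rational root and is therefore irreducible over Q (a degree-2 polynomial over a field is irreducible iff it has no root). Hence m_α(x) = x^2 - 677.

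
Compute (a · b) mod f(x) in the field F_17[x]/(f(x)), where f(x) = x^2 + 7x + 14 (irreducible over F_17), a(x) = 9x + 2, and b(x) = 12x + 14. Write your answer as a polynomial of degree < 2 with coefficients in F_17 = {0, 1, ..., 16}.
a · b ≡ 6x + 12 (mod f(x))

Multiply in F_17[x]: a(x)·b(x) = (9x + 2)·(12x + 14) = 6x^2 + 14x + 11. This has degree ≥ 2, so divide by f(x) over F_17: 6x^2 + 14x + 11 = (6)·(x^2 + 7x + 14) + (6x + 12). Hence a·b ≡ 6x + 12 (mod f). (F_17[x]/(f) is a field with 17^2 = 289 elements since f is irreducible of degree 2.)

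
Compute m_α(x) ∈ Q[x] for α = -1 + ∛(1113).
m_α(x) = x^3 + 3x^2 + 3x - 1112

Set β = α + 1 = ∛(1113), so β^3 = 1113. Then (α + 1)^3 - 1113 = 0, i.e. α is a root of g(x) = (x + 1)^3 - 1113 = x^3 + 3x^2 + 3x - 1112. Since g(x) = h(x + 1) where h(x) = x^3 - 1113, and h is irreducible over Q (because 1113 is not a perfect cube, so h has no rational root, and a monic cubic with no rational root is irreducible), g is also irreducible (irreducibility is preserved under the substitution x → x + 1). Hence m_α(x) = x^3 + 3x^2 + 3x - 1112.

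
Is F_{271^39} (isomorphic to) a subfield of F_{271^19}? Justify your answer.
No: F_{271^39} is not a subfield of F_{271^19}

F_{p^m} embeds in F_{p^n} iff m | n. Here 39 ∤ 19 (since 19 = 0·39 + 19 with remainder 19 ≠ 0), so F_{271^39} is not a subfield of F_{271^19}. Equivalently: if it were, the tower law would give 39 = [F_{271^39}:F_271] dividing [F_{271^19}:F_271] = 19, contradiction.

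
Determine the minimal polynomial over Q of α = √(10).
m_α(x) = x^2 - 10

α satisfies α^2 - 10 = 0, so x^2 - 10 annihilates α. Since d = 10 is squarefree and ≠ 1, it is not a perfect square in Q, so x^2 - 10 has no rational root and is therefore irreducible over Q (a degree-2 polynomial over a field is irreducible iff it has no root). Hence m_α(x) = x^2 - 10.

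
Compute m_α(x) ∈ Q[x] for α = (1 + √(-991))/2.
m_α(x) = x^2 - x + 248

From 2α - 1 = √(-991), squaring gives (2α - 1)^2 = -991, i.e. 4α^2 - 4α + 1 = -991, so α^2 - α + (1 + 991)/4 = 0. Since -991 ≡ 1 (mod 4), (1 + 991)/4 = 248 ∈ Z. The polynomial x^2 - x + 248 has discriminant 1 - 4·(248) = -991, which is not a perfect square in Q (d = -991 is squarefree and ≠ 1), so x^2 - x + 248 is irreducible over Q. It is the minimal polynomial of α.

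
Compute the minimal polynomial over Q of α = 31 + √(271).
m_α(x) = x^2 - 62x + 690

From α - 31 = √(271), squaring gives (α - 31)^2 = 271, i.e. α^2 - 62α + 961 = 271, so α^2 - 62α + 690 = 0. The discriminant of x^2 - 62x + 690 is (-62)^2 - 4·(690) = 3844 - 2760 = 1084, and 4·(271) is not a perfect square in Q since 271 is squarefree and ≠ 1. Hence x^2 - 62x + 690 is irreducible over Q and is the minimal polynomial of α.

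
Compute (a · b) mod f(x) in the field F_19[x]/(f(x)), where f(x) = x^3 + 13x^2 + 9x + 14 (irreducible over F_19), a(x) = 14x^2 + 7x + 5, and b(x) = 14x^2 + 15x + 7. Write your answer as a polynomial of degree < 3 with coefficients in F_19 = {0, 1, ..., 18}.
a · b ≡ 3x^2 + 3x + 7 (mod f(x))

Multiply in F_19[x]: a(x)·b(x) = (14x^2 + 7x + 5)·(14x^2 + 15x + 7) = 6x^4 + 4x^3 + 7x^2 + 10x + 16. This has degree ≥ 3, so divide by f(x) over F_19: 6x^4 + 4x^3 + 7x^2 + 10x + 16 = (6x + 2)·(x^3 + 13x^2 + 9x + 14) + (3x^2 + 3x + 7). Hence a·b ≡ 3x^2 + 3x + 7 (mod f). (F_19[x]/(f) is a field with 19^3 = 6859 elements since f is irreducible of degree 3.)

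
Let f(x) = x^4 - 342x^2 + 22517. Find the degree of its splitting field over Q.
[K : Q] = 4

Solving the quadratic in x^2: x^2 = (342 ± √(342^2 - 4·22517))/2 = (342 ± √26896)/2 = (342 ± 164)/2, giving x^2 = 89 or x^2 = 253. So f(x) = (x^2 - 89)(x^2 - 253) and the roots of f are ±√89, ±√253. Hence the splitting field is K = Q(√89, √253). Since 89 and 253 are distinct squarefree integers > 1, their product 22517 is not a perfect square, so √253 ∉ Q(√89). By the tower law [K:Q] = [Q(√89,√253):Q(√89)] · [Q(√89):Q] = 2 · 2 = 4.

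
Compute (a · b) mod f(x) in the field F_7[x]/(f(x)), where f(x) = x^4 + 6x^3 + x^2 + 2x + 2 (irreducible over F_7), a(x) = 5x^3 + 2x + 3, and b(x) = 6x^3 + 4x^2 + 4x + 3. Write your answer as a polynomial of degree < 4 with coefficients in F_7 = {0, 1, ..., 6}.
a · b ≡ 4x^3 + 4x^2 + 3x + 3 (mod f(x))

Multiply in F_7[x]: a(x)·b(x) = (5x^3 + 2x + 3)·(6x^3 + 4x^2 + 4x + 3) = 2x^6 + 6x^5 + 4x^4 + 6x^3 + 6x^2 + 4x + 2. This has degree ≥ 4, so divide by f(x) over F_7: 2x^6 + 6x^5 + 4x^4 + 6x^3 + 6x^2 + 4x + 2 = (2x^2 + x + 3)·(x^4 + 6x^3 + x^2 + 2x + 2) + (4x^3 + 4x^2 + 3x + 3). Hence a·b ≡ 4x^3 + 4x^2 + 3x + 3 (mod f). (F_7[x]/(f) is a field with 7^4 = 2401 elements since f is irreducible of degree 4.)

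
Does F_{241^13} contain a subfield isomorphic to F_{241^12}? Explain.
No: F_{241^12} is not a subfield of F_{241^13}

F_{p^m} embeds in F_{p^n} iff m | n. Here 12 ∤ 13 (since 13 = 1·12 + 1 with remainder 1 ≠ 0), so F_{241^12} is not a subfield of F_{241^13}. Equivalently: if it were, the tower law would give 12 = [F_{241^12}:F_241] dividing [F_{241^13}:F_241] = 13, contradiction.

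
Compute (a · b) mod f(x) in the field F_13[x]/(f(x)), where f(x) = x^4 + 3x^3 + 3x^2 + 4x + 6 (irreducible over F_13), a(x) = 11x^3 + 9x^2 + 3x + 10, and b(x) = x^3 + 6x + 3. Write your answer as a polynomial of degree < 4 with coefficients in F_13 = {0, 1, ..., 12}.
a · b ≡ 9x^3 + 11x^2 + 2x + 6 (mod f(x))

Multiply in F_13[x]: a(x)·b(x) = (11x^3 + 9x^2 + 3x + 10)·(x^3 + 6x + 3) = 11x^6 + 9x^5 + 4x^4 + 6x^3 + 6x^2 + 4x + 4. This has degree ≥ 4, so divide by f(x) over F_13: 11x^6 + 9x^5 + 4x^4 + 6x^3 + 6x^2 + 4x + 4 = (11x^2 + 2x + 4)·(x^4 + 3x^3 + 3x^2 + 4x + 6) + (9x^3 + 11x^2 + 2x + 6). Hence a·b ≡ 9x^3 + 11x^2 + 2x + 6 (mod f). (F_13[x]/(f) is a field with 13^4 = 28561 elements since f is irreducible of degree 4.)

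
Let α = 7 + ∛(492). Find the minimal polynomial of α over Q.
m_α(x) = x^3 - 21x^2 + 147x - 835

Set β = α - 7 = ∛(492), so β^3 = 492. Then (α - 7)^3 - 492 = 0, i.e. α is a root of g(x) = (x - 7)^3 - 492 = x^3 - 21x^2 + 147x - 835. Since g(x) = h(x - 7) where h(x) = x^3 - 492, and h is irreducible over Q (because 492 is not a perfect cube, so h has no rational root, and a monic cubic with no rational root is irreducible), g is also irreducible (irreducibility is preserved under the substitution x → x - 7). Hence m_α(x) = x^3 - 21x^2 + 147x - 835.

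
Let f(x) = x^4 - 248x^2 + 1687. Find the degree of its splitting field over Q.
[K : Q] = 4

Solving the quadratic in x^2: x^2 = (248 ± √(248^2 - 4·1687))/2 = (248 ± √54756)/2 = (248 ± 234)/2, giving x^2 = 241 or x^2 = 7. So f(x) = (x^2 - 241)(x^2 - 7) and the roots of f are ±√241, ±√7. Hence the splitting field is K = Q(√241, √7). Since 241 and 7 are distinct squarefree integers > 1, their product 1687 is not a perfect square, so √7 ∉ Q(√241). By the tower law [K:Q] = [Q(√241,√7):Q(√241)] · [Q(√241):Q] = 2 · 2 = 4.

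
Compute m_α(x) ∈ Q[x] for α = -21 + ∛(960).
m_α(x) = x^3 + 63x^2 + 1323x + 8301

Set β = α + 21 = ∛(960), so β^3 = 960. Then (α + 21)^3 - 960 = 0, i.e. α is a root of g(x) = (x + 21)^3 - 960 = x^3 + 63x^2 + 1323x + 8301. Since g(x) = h(x + 21) where h(x) = x^3 - 960, and h is irreducible over Q (because 960 is not a perfect cube, so h has no rational root, and a monic cubic with no rational root is irreducible), g is also irreducible (irreducibility is preserved under the substitution x → x + 21). Hence m_α(x) = x^3 + 63x^2 + 1323x + 8301.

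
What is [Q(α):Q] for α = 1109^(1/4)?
[Q(α):Q] = 4

α is a root of x^4 - 1109. By Eisenstein's criterion at the prime p = 1109 (which divides the constant term 1109 but p^2 = 1229881 does not, since 1109 is squarefree), x^4 - 1109 is irreducible over Q. Hence [Q(α):Q] = 4.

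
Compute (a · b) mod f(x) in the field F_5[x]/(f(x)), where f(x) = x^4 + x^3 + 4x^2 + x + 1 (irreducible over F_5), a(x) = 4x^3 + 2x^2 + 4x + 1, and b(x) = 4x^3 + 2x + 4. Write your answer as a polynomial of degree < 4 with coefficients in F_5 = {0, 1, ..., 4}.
a · b ≡ 2x^3 + x^2 + 3x + 1 (mod f(x))

Multiply in F_5[x]: a(x)·b(x) = (4x^3 + 2x^2 + 4x + 1)·(4x^3 + 2x + 4) = x^6 + 3x^5 + 4x^4 + 4x^3 + x^2 + 3x + 4. This has degree ≥ 4, so divide by f(x) over F_5: x^6 + 3x^5 + 4x^4 + 4x^3 + x^2 + 3x + 4 = (x^2 + 2x + 3)·(x^4 + x^3 + 4x^2 + x + 1) + (2x^3 + x^2 + 3x + 1). Hence a·b ≡ 2x^3 + x^2 + 3x + 1 (mod f). (F_5[x]/(f) is a field with 5^4 = 625 elements since f is irreducible of degree 4.)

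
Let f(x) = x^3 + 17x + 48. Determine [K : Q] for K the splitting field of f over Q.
[K : Q] = 6

By the rational root test, any rational root of the monic integer polynomial f(x) = x^3 + 17x + 48 must be an integer dividing the constant term 48, i.e. one of ±{1, 2, 3, 4, 6, 8, 12, 16, 24, 48}. Evaluating: f(1) = 66, f(-1) = 30, f(2) = 90, f(-2) = 6, f(3) = 126, f(-3) = -30, f(4) = 180, f(-4) = -84, f(6) = 366, f(-6) = -270, f(8) = 696, f(-8) = -600, f(12) = 1980, f(-12) = -1884, f(16) = 4416, f(-16) = -4320, f(24) = 14280, f(-24) = -14184, f(48) = 111456, f(-48) = -111360; none is 0, so f has no rational root and is therefore irreducible over Q (a cubic with no linear factor over a field is irreducible). For an irreducible cubic, the Galois group is A_3 or S_3 according as the discriminant disc(f) = -4a^3 - 27b^2 = -4·(17)^3 - 27·(48)^2 = -81860 is or is not a square in Q. Here disc(f) = -81860 is not a perfect square in Q, so the Galois group of f over Q is not contained in A_3 and must be all of S_3. The splitting field has degree |S_3| = 6 over Q, so [K : Q] = 6.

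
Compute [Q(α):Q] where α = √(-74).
[Q(α):Q] = 2

[Q(α):Q] equals the degree of the minimal polynomial of α. Here α^2 = -74 and x^2 + 74 is irreducible (d = -74 is squarefree, ≠ 1, hence not a square), so deg(m_α) = 2. Thus [Q(α):Q] = 2.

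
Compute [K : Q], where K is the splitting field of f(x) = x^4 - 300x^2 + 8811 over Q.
[K : Q] = 4

Solving the quadratic in x^2: x^2 = (300 ± √(300^2 - 4·8811))/2 = (300 ± √54756)/2 = (300 ± 234)/2, giving x^2 = 33 or x^2 = 267. So f(x) = (x^2 - 33)(x^2 - 267) and the roots of f are ±√33, ±√267. Hence the splitting field is K = Q(√33, √267). Since 33 and 267 are distinct squarefree integers > 1, their product 8811 is not a perfect square, so √267 ∉ Q(√33). By the tower law [K:Q] = [Q(√33,√267):Q(√33)] · [Q(√33):Q] = 2 · 2 = 4.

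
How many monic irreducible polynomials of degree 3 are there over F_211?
There are 3131240 monic irreducible polynomials of degree 3 over F_211

Each element of F_{211^3} that lies in no proper subfield is a root of exactly one monic irreducible of degree 3 over F_211, and each such polynomial has 3 distinct roots in F_{211^3}. By Möbius inversion the count is N_211(3) = (1/3) Σ_{d|3} μ(3/d) · 211^d = (1/3)(μ(3)·211^1 + μ(1)·211^3) = 9393720/3 = 3131240.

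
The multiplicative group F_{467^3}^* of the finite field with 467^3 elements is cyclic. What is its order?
|F_{467^3}^*| = 101847562

F_{467^3} has 467^3 = 101847563 elements; its multiplicative group consists of all nonzero elements, so |F_{467^3}^*| = 101847563 - 1 = 101847562. (It is cyclic since any finite subgroup of the multiplicative group of a field is cyclic.)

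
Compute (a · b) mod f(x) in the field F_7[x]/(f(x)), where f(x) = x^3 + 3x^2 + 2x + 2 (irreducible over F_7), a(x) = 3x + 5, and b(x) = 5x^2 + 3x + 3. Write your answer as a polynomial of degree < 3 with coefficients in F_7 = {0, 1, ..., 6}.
a · b ≡ 3x^2 + x + 6 (mod f(x))

Multiply in F_7[x]: a(x)·b(x) = (3x + 5)·(5x^2 + 3x + 3) = x^3 + 6x^2 + 3x + 1. This has degree ≥ 3, so divide by f(x) over F_7: x^3 + 6x^2 + 3x + 1 = (1)·(x^3 + 3x^2 + 2x + 2) + (3x^2 + x + 6). Hence a·b ≡ 3x^2 + x + 6 (mod f). (F_7[x]/(f) is a field with 7^3 = 343 elements since f is irreducible of degree 3.)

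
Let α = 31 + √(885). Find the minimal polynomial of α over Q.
m_α(x) = x^2 - 62x + 76

From α - 31 = √(885), squaring gives (α - 31)^2 = 885, i.e. α^2 - 62α + 961 = 885, so α^2 - 62α + 76 = 0. The discriminant of x^2 - 62x + 76 is (-62)^2 - 4·(76) = 3844 - 304 = 3540, and 4·(885) is not a perfect square in Q since 885 is squarefree and ≠ 1. Hence x^2 - 62x + 76 is irreducible over Q and is the minimal polynomial of α.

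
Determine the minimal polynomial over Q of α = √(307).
m_α(x) = x^2 - 307

α satisfies α^2 - 307 = 0, so x^2 - 307 annihilates α. Since d = 307 is squarefree and ≠ 1, it is not a perfect square in Q, so x^2 - 307 has no rational root and is therefore irreducible over Q (a degree-2 polynomial over a field is irreducible iff it has no root). Hence m_α(x) = x^2 - 307.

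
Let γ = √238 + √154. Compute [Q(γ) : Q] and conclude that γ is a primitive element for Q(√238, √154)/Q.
[Q(γ) : Q] = 4 (equivalently, Q(γ) = Q(√238, √154))

Obviously Q(γ) ⊆ Q(√238, √154), and [Q(√238, √154):Q] = 4 (since 238, 154 are distinct squarefree integers > 1 with 36652 not a perfect square). To show equality we compute the minimal polynomial of γ. From γ = √238 + √154: γ^2 = 238 + 2√(36652) + 154 = 392 + 2√(36652), so γ^2 - 392 = 2√(36652); squaring, (γ^2 - 392)^2 = 4·36652, i.e. γ^4 - 784γ^2 + 153664 - 146608 = 0, i.e. γ^4 - 784γ^2 + 7056 = 0. So γ is a root of x^4 - 784x^2 + 7056. This polynomial is irreducible over Q: it has no rational root (each ±√238 ± √154 is irrational), and any factorization into two quadratics over Q would force √(36652) ∈ Q (pairing opposite roots) or √238, √154 ∈ Q (other pairings), all impossible. Hence [Q(γ):Q] = 4 = [Q(√238, √154):Q], so Q(γ) = Q(√238, √154).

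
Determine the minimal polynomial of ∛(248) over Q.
m_α(x) = x^3 - 248

α satisfies α^3 = 248, so x^3 - 248 annihilates α. By the rational root test, a rational root p/q (in lowest terms) of x^3 - 248 would satisfy p^3 = 248 q^3, forcing q = 1 and p^3 = 248; but 248 is not a perfect cube, contradiction. A monic cubic over Q with no rational root is irreducible (any nontrivial factorization would include a linear factor). Hence x^3 - 248 is the minimal polynomial of α, and in particular [Q(α):Q] = 3.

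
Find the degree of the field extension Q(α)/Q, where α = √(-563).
[Q(α):Q] = 2

[Q(α):Q] equals the degree of the minimal polynomial of α. Here α^2 = -563 and x^2 + 563 is irreducible (d = -563 is squarefree, ≠ 1, hence not a square), so deg(m_α) = 2. Thus [Q(α):Q] = 2.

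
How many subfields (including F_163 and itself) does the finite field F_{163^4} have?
F_{163^4} has 3 subfields

The subfields of F_{p^n} are exactly the fields F_{p^d} for d | n (each is the fixed field of the unique index-d subgroup of Gal(F_{p^n}/F_p) ≅ Z/nZ). The divisors of n = 4 are {1, 2, 4}, giving 3 subfields: F_{163^1}, F_{163^2}, F_{163^4}.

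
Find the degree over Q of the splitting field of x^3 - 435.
[K : Q] = 6

The roots of x^3 - 435 are ∛435, ω∛435, ω^2∛435 where ω = e^(2πi/3) is a primitive cube root of unity, so K = Q(∛435, ω). Now [Q(∛435):Q] = 3 (since 435 is not a perfect cube, x^3 - 435 is irreducible) and [Q(ω):Q] = 2. Both 2 and 3 divide [K:Q], and [K:Q] ≤ 3·2 = 6, so [K:Q] = 6. (Equivalently: Q(∛435) ⊂ R but ω ∉ R, so [K : Q(∛435)] = 2.)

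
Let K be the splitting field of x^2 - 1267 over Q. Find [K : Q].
[K : Q] = 2

f(x) = x^2 - 1267 factors as (x - √1267)(x + √1267). The splitting field is K = Q(√1267). Since 1267 is squarefree and > 1, it is not a perfect square, so x^2 - 1267 is irreducible over Q and [Q(√1267) : Q] = 2. Hence [K : Q] = 2.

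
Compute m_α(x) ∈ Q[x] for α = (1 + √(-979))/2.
m_α(x) = x^2 - x + 245

From 2α - 1 = √(-979), squaring gives (2α - 1)^2 = -979, i.e. 4α^2 - 4α + 1 = -979, so α^2 - α + (1 + 979)/4 = 0. Since -979 ≡ 1 (mod 4), (1 + 979)/4 = 245 ∈ Z. The polynomial x^2 - x + 245 has discriminant 1 - 4·(245) = -979, which is not a perfect square in Q (d = -979 is squarefree and ≠ 1), so x^2 - x + 245 is irreducible over Q. It is the minimal polynomial of α.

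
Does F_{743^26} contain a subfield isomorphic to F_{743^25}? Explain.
No: F_{743^25} is not a subfield of F_{743^26}

F_{p^m} embeds in F_{p^n} iff m | n. Here 25 ∤ 26 (since 26 = 1·25 + 1 with remainder 1 ≠ 0), so F_{743^25} is not a subfield of F_{743^26}. Equivalently: if it were, the tower law would give 25 = [F_{743^25}:F_743] dividing [F_{743^26}:F_743] = 26, contradiction.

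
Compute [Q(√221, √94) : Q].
[Q(√221, √94) : Q] = 4

[Q(√221):Q] = 2 (min poly x^2 - 221, irreducible since 221 is squarefree > 1). For the top step, suppose √94 ∈ Q(√221), say √94 = c + d√221 with c, d ∈ Q. Squaring: 94 = c^2 + 221d^2 + 2cd√221. Since √221 ∉ Q this forces 2cd = 0. If d = 0 then √94 = c ∈ Q, contradicting 94 squarefree > 1. If c = 0 then 94 = 221d^2, so 221·94 = (221d)^2 is a perfect square in Q — but 221·94 = 20774 is not a perfect square (since 221 and 94 are distinct squarefree integers). Contradiction. Hence √94 ∉ Q(√221), so x^2 - 94 stays irreducible over Q(√221) and [Q(√221, √94) : Q(√221)] = 2. By the tower law, [Q(√221, √94) : Q] = 2 · 2 = 4.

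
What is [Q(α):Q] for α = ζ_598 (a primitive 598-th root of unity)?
[Q(α):Q] = 264

The minimal polynomial of ζ_598 over Q is the 598-th cyclotomic polynomial Φ_598(x), which is irreducible over Q and has degree φ(598) = 264. Hence [Q(α):Q] = φ(598) = 264.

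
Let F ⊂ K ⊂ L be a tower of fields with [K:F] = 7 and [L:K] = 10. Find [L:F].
[L:F] = 70

The tower law says that for any tower of field extensions F ⊂ K ⊂ L with finite degrees, [L:F] = [L:K] · [K:F]. Here this gives [L:F] = 10 · 7 = 70.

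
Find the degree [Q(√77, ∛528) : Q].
[Q(√77, ∛528) : Q] = 6

Let L = Q(√77, ∛528). Since Q(√77) ⊂ L and [Q(√77):Q] = 2, the tower law gives 2 | [L:Q]. Likewise Q(∛528) ⊂ L with [Q(∛528):Q] = 3 (because 528 is not a perfect cube), so 3 | [L:Q]. As gcd(2,3) = 1, [L:Q] is divisible by 6. Conversely L is generated over Q by √77 and ∛528, so [L:Q] ≤ 2·3 = 6. Therefore [Q(√77, ∛528) : Q] = 6.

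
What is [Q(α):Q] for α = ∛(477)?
[Q(α):Q] = 3

The minimal polynomial of α is x^3 - 477, irreducible over Q since 477 is not a perfect cube (so x^3 - 477 has no rational root). Hence [Q(α):Q] = deg(m_α) = 3.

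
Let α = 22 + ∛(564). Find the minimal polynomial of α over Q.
m_α(x) = x^3 - 66x^2 + 1452x - 11212

Set β = α - 22 = ∛(564), so β^3 = 564. Then (α - 22)^3 - 564 = 0, i.e. α is a root of g(x) = (x - 22)^3 - 564 = x^3 - 66x^2 + 1452x - 11212. Since g(x) = h(x - 22) where h(x) = x^3 - 564, and h is irreducible over Q (because 564 is not a perfect cube, so h has no rational root, and a monic cubic with no rational root is irreducible), g is also irreducible (irreducibility is preserved under the substitution x → x - 22). Hence m_α(x) = x^3 - 66x^2 + 1452x - 11212.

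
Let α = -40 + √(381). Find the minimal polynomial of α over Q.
m_α(x) = x^2 + 80x + 1219

From α + 40 = √(381), squaring gives (α + 40)^2 = 381, i.e. α^2 + 80α + 1600 = 381, so α^2 + 80α + 1219 = 0. The discriminant of x^2 + 80x + 1219 is (80)^2 - 4·(1219) = 6400 - 4876 = 1524, and 4·(381) is not a perfect square in Q since 381 is squarefree and ≠ 1. Hence x^2 + 80x + 1219 is irreducible over Q and is the minimal polynomial of α.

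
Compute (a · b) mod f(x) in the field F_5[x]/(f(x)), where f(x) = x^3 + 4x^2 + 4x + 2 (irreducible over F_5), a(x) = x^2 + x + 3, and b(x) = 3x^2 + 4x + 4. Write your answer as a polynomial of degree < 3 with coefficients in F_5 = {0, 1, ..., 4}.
a · b ≡ 2 (mod f(x))

Multiply in F_5[x]: a(x)·b(x) = (x^2 + x + 3)·(3x^2 + 4x + 4) = 3x^4 + 2x^3 + 2x^2 + x + 2. This has degree ≥ 3, so divide by f(x) over F_5: 3x^4 + 2x^3 + 2x^2 + x + 2 = (3x)·(x^3 + 4x^2 + 4x + 2) + (2). Hence a·b ≡ 2 (mod f). (F_5[x]/(f) is a field with 5^3 = 125 elements since f is irreducible of degree 3.)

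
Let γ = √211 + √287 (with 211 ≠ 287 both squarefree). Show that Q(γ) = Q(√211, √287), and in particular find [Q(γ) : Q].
[Q(γ) : Q] = 4 (equivalently, Q(γ) = Q(√211, √287))

Obviously Q(γ) ⊆ Q(√211, √287), and [Q(√211, √287):Q] = 4 (since 211, 287 are distinct squarefree integers > 1 with 60557 not a perfect square). To show equality we compute the minimal polynomial of γ. From γ = √211 + √287: γ^2 = 211 + 2√(60557) + 287 = 498 + 2√(60557), so γ^2 - 498 = 2√(60557); squaring, (γ^2 - 498)^2 = 4·60557, i.e. γ^4 - 996γ^2 + 248004 - 242228 = 0, i.e. γ^4 - 996γ^2 + 5776 = 0. So γ is a root of x^4 - 996x^2 + 5776. This polynomial is irreducible over Q: it has no rational root (each ±√211 ± √287 is irrational), and any factorization into two quadratics over Q would force √(60557) ∈ Q (pairing opposite roots) or √211, √287 ∈ Q (other pairings), all impossible. Hence [Q(γ):Q] = 4 = [Q(√211, √287):Q], so Q(γ) = Q(√211, √287).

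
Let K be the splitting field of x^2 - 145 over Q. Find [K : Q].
[K : Q] = 2

f(x) = x^2 - 145 factors as (x - √145)(x + √145). The splitting field is K = Q(√145). Since 145 is squarefree and > 1, it is not a perfect square, so x^2 - 145 is irreducible over Q and [Q(√145) : Q] = 2. Hence [K : Q] = 2.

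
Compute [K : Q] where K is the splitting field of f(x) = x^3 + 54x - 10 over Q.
[K : Q] = 6

By the rational root test, any rational root of the monic integer polynomial f(x) = x^3 + 54x - 10 must be an integer dividing the constant term -10, i.e. one of ±{1, 2, 5, 10}. Evaluating: f(1) = 45, f(-1) = -65, f(2) = 106, f(-2) = -126, f(5) = 385, f(-5) = -405, f(10) = 1530, f(-10) = -1550; none is 0, so f has no rational root and is therefore irreducible over Q (a cubic with no linear factor over a field is irreducible). For an irreducible cubic, the Galois group is A_3 or S_3 according as the discriminant disc(f) = -4a^3 - 27b^2 = -4·(54)^3 - 27·(-10)^2 = -632556 is or is not a square in Q. Here disc(f) = -632556 is not a perfect square in Q, so the Galois group of f over Q is not contained in A_3 and must be all of S_3. The splitting field has degree |S_3| = 6 over Q, so [K : Q] = 6.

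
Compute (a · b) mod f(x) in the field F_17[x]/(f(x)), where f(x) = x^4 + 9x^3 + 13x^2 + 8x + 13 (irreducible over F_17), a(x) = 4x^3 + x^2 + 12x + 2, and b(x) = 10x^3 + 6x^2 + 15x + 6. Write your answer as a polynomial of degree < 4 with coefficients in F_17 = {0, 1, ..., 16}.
a · b ≡ 12x^3 + 4x^2 + 13x + 8 (mod f(x))

Multiply in F_17[x]: a(x)·b(x) = (4x^3 + x^2 + 12x + 2)·(10x^3 + 6x^2 + 15x + 6) = 6x^6 + 16x^4 + 12x^3 + 11x^2 + 12. This has degree ≥ 4, so divide by f(x) over F_17: 6x^6 + 16x^4 + 12x^3 + 11x^2 + 12 = (6x^2 + 14x + 16)·(x^4 + 9x^3 + 13x^2 + 8x + 13) + (12x^3 + 4x^2 + 13x + 8). Hence a·b ≡ 12x^3 + 4x^2 + 13x + 8 (mod f). (F_17[x]/(f) is a field with 17^4 = 83521 elements since f is irreducible of degree 4.)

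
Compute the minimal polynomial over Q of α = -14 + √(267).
m_α(x) = x^2 + 28x - 71

From α + 14 = √(267), squaring gives (α + 14)^2 = 267, i.e. α^2 + 28α + 196 = 267, so α^2 + 28α - 71 = 0. The discriminant of x^2 + 28x - 71 is (28)^2 - 4·(-71) = 784 + 284 = 1068, and 4·(267) is not a perfect square in Q since 267 is squarefree and ≠ 1. Hence x^2 + 28x - 71 is irreducible over Q and is the minimal polynomial of α.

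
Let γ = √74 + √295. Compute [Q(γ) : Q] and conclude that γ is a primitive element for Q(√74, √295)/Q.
[Q(γ) : Q] = 4 (equivalently, Q(γ) = Q(√74, √295))

Obviously Q(γ) ⊆ Q(√74, √295), and [Q(√74, √295):Q] = 4 (since 74, 295 are distinct squarefree integers > 1 with 21830 not a perfect square). To show equality we compute the minimal polynomial of γ. From γ = √74 + √295: γ^2 = 74 + 2√(21830) + 295 = 369 + 2√(21830), so γ^2 - 369 = 2√(21830); squaring, (γ^2 - 369)^2 = 4·21830, i.e. γ^4 - 738γ^2 + 136161 - 87320 = 0, i.e. γ^4 - 738γ^2 + 48841 = 0. So γ is a root of x^4 - 738x^2 + 48841. This polynomial is irreducible over Q: it has no rational root (each ±√74 ± √295 is irrational), and any factorization into two quadratics over Q would force √(21830) ∈ Q (pairing opposite roots) or √74, √295 ∈ Q (other pairings), all impossible. Hence [Q(γ):Q] = 4 = [Q(√74, √295):Q], so Q(γ) = Q(√74, √295).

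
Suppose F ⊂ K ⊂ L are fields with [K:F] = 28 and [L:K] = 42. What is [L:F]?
[L:F] = 1176

The tower law says that for any tower of field extensions F ⊂ K ⊂ L with finite degrees, [L:F] = [L:K] · [K:F]. Here this gives [L:F] = 42 · 28 = 1176.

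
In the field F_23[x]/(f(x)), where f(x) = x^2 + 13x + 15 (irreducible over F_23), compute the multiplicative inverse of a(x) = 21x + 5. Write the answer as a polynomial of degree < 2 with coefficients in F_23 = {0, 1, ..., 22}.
a(x)^(-1) ≡ 6x + 1 (mod f(x))

Since f is irreducible over F_23, F_23[x]/(f) is a field and a(x) ≠ 0 has an inverse. Apply the extended Euclidean algorithm to f(x) and a(x) in F_23[x]: f(x) = (11x + 21)·a(x) + (2). The last nonzero remainder is the constant 2 = gcd(f, a) in F_23. Back-substituting through the division chain expresses 2 = s(x)·a(x) + t(x)·f(x) with s(x) ≡ 12x + 2 (mod f), so (12x + 2)·a(x) ≡ 2 (mod f). Multiplying by 2^(-1) ≡ 12 in F_23 gives a(x)^(-1) ≡ 12·(12x + 2) ≡ 6x + 1 (mod f). Check: (21x + 5)·(6x + 1) = 11x^2 + 5x + 5 ≡ 1 (mod x^2 + 13x + 15).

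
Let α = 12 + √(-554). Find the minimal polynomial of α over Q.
m_α(x) = x^2 - 24x + 698

From α - 12 = √(-554), squaring gives (α - 12)^2 = -554, i.e. α^2 - 24α + 144 = -554, so α^2 - 24α + 698 = 0. The discriminant of x^2 - 24x + 698 is (-24)^2 - 4·(698) = 576 - 2792 = -2216, and 4·(-554) is not a perfect square in Q since -554 is squarefree and ≠ 1. Hence x^2 - 24x + 698 is irreducible over Q and is the minimal polynomial of α.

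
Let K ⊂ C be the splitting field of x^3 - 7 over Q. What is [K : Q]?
[K : Q] = 6

The roots of x^3 - 7 are ∛7, ω∛7, ω^2∛7 where ω = e^(2πi/3) is a primitive cube root of unity, so K = Q(∛7, ω). Now [Q(∛7):Q] = 3 (since 7 is not a perfect cube, x^3 - 7 is irreducible) and [Q(ω):Q] = 2. Both 2 and 3 divide [K:Q], and [K:Q] ≤ 3·2 = 6, so [K:Q] = 6. (Equivalently: Q(∛7) ⊂ R but ω ∉ R, so [K : Q(∛7)] = 2.)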